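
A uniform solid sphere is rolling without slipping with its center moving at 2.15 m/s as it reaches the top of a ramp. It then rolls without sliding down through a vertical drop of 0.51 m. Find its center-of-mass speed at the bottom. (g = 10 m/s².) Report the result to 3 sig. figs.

Here I = (2/5)MR², so the shape factor k = I/(MR²) = 0.4.
Pure rolling means v = ωR; then KE = ½Mv² + ½I(v/R)² = ½(1+k)Mv² = (7/10)Mv².
Energy conservation: (7/10)Mv₀² + Mgh = (7/10)Mv², so v² = v₀² + 2gh/(1+k).
v = √(2.15² + 2×10×0.51/1.4) = √11.91 ≈ 3.45 m/s.

v ≈ 3.45 m/s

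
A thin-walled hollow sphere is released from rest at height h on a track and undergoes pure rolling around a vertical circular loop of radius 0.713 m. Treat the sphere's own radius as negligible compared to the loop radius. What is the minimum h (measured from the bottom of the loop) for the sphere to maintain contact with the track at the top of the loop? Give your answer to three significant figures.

For this body I = (2/3)MR², i.e. k = I/(MR²) = 2/3.
At the top, contact is just lost when gravity alone supplies the centripetal force: Mg = Mv_top²/r, i.e. v_top² = gr.
With ω = v/R, the kinetic energy at speed v is ½(1+k)Mv² = (5/6)Mv².
Energy conservation from release (height h) to the top (height 2r): Mgh = Mg(2r) + (5/6)M·gr.
Thus h_min = 2r + (1+k)r/2 = r(2 + 1.667/2) = 0.713 × 2.833 ≈ 2.02 m.

h_min ≈ 2.02 m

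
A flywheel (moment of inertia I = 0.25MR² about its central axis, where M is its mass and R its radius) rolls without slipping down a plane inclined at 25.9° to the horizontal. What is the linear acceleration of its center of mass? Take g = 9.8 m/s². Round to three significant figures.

Here I = 0.25MR², so the shape factor k = I/(MR²) = 0.25.
Along the incline Mg sinθ − f = Ma, and torque about the center fR = Iα = kMR²(a/R) gives f = kMa.
Eliminating f: Mg sinθ = (1+k)Ma, so a = g sinθ/(1+k) = 9.8 × sin25.9° / 1.25 ≈ 3.42 m/s².

a ≈ 3.42 m/s²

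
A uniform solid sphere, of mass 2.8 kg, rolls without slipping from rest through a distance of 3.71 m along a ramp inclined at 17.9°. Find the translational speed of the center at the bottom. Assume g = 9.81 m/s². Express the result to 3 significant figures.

With I = (2/5)MR², the ratio k = I/(MR²) is 0.4.
The rolling condition ω = v/R makes the rotational term ½I(v/R)² = ½kMv², so KE_total = ½(1+k)Mv² = (7/10)Mv².
The vertical drop is h = L sinθ = 3.71 × sin17.9° = 1.14 m.
Energy conservation: Mgh = (7/10)Mv², so v = √(2gh/(1+k)) = √(2 × 9.81 × 1.14 / 1.4) ≈ 4.00 m/s.

v ≈ 4.00 m/s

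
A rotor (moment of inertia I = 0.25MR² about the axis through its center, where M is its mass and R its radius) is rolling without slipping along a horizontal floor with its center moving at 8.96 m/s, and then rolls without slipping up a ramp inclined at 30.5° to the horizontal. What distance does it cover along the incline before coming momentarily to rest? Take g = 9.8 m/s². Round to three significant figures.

With I = 0.25MR², the ratio k = I/(MR²) is 0.25.
The rolling condition ω = v/R makes the rotational term ½I(v/R)² = ½kMv², so KE_total = ½(1+k)Mv² = (5/8)Mv².
Setting this equal to Mgh gives the vertical rise h = (1+k)v₀²/(2g) = 1.25×8.96²/(2×9.8) = 5.12 m.
The distance along the slope is d = h/sinθ = 5.12/sin30.5° ≈ 10.1 m.

d ≈ 10.1 m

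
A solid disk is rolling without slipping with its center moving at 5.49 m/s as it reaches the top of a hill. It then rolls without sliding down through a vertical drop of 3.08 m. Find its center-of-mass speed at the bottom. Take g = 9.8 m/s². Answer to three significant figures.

With I = (1/2)MR², the ratio k = I/(MR²) is 0.5.
Since it rolls without slipping, ω = v/R and KE = ½Mv² + ½Iω² = ½(1+k)Mv² = (3/4)Mv².
Energy conservation: (3/4)Mv₀² + Mgh = (3/4)Mv², so v² = v₀² + 2gh/(1+k).
v = √(5.49² + 2×9.8×3.08/1.5) = √70.39 ≈ 8.39 m/s.

v ≈ 8.39 m/s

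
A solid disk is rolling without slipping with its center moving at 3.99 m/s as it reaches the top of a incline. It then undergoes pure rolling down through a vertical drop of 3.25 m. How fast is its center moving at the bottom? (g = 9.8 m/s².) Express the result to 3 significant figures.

With I = (1/2)MR², the ratio k = I/(MR²) is 0.5.
Rolling without slipping gives ω = v/R, so the total kinetic energy is ½Mv² + ½Iω² = ½(1+k)Mv² = (3/4)Mv².
Energy conservation: (3/4)Mv₀² + Mgh = (3/4)Mv², so v² = v₀² + 2gh/(1+k).
v = √(3.99² + 2×9.8×3.25/1.5) = √58.39 ≈ 7.64 m/s.

v ≈ 7.64 m/s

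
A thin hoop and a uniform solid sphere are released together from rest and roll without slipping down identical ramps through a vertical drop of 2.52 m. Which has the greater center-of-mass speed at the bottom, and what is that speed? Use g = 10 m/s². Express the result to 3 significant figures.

For rolling without slipping, Mgh = ½(1+k)Mv² where k = I/(MR²), so v = √(2gh/(1+k)).
Thin hoop: k = 1, giving v = √(2×10×2.52/2) = 5.02 m/s.
Uniform solid sphere: k = 0.4, giving v = √(2×10×2.52/1.4) = 6 m/s.
The smaller k wins: the uniform solid sphere, at ≈ 6.00 m/s.

the uniform solid sphere, at v ≈ 6.00 m/s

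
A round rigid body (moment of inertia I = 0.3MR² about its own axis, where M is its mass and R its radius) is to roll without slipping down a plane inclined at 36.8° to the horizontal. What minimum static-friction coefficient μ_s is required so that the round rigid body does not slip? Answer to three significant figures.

μ_min ≈ 0.173

For this body I = 0.3MR², i.e. k = I/(MR²) = 0.3.
Translational: Mg sinθ − f = Ma. Rotational about the CM: fR = Iα = kMRa, so f = kMa.
These give a = g sinθ/(1+k) and the required friction f = kMg sinθ/(1+k).
With N = Mg cosθ, the no-slip condition f ≤ μN gives μ_min = f/N = k tanθ/(1+k).
μ_min = 0.3 × tan36.8° / 1.3 ≈ 0.173.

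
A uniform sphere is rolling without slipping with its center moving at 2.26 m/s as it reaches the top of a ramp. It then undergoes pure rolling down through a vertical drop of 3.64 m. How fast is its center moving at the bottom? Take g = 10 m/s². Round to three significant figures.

Here I = (2/5)MR², so the shape factor k = I/(MR²) = 0.4.
Pure rolling means v = ωR; then KE = ½Mv² + ½I(v/R)² = ½(1+k)Mv² = (7/10)Mv².
Conserving energy between top and bottom: (7/10)Mv² = (7/10)Mv₀² + Mgh, hence v² = v₀² + 2gh/(1+k).
v = √(2.26² + 2×10×3.64/1.4) = √57.11 ≈ 7.56 m/s.

v ≈ 7.56 m/s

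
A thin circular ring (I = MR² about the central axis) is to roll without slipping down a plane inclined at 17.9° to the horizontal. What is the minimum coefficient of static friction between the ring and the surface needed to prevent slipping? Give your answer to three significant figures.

μ_min ≈ 0.161

For this body I = MR², i.e. k = I/(MR²) = 1.
Along the incline Mg sinθ − f = Ma, and torque about the center fR = Iα = kMR²(a/R) gives f = kMa.
These give a = g sinθ/(1+k) and the required friction f = kMg sinθ/(1+k).
With N = Mg cosθ, the no-slip condition f ≤ μN gives μ_min = f/N = k tanθ/(1+k).
μ_min = 1 × tan17.9° / 2 ≈ 0.161.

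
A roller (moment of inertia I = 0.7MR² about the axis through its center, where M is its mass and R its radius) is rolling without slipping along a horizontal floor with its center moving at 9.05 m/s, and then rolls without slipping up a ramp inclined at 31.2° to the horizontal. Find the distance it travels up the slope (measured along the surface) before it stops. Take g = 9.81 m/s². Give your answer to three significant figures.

For this body I = 0.7MR², i.e. k = I/(MR²) = 0.7.
Pure rolling means v = ωR; then KE = ½Mv² + ½I(v/R)² = ½(1+k)Mv² = (17/20)Mv².
Setting this equal to Mgh gives the vertical rise h = (1+k)v₀²/(2g) = 1.7×9.05²/(2×9.81) = 7.097 m.
The distance along the slope is d = h/sinθ = 7.097/sin31.2° ≈ 13.7 m.

d ≈ 13.7 m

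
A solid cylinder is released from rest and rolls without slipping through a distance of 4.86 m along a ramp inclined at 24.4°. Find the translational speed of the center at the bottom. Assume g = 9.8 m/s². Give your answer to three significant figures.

v ≈ 5.12 m/s

For this body I = (1/2)MR², i.e. k = I/(MR²) = 0.5.
Rolling without slipping gives ω = v/R, so the total kinetic energy is ½Mv² + ½Iω² = ½(1+k)Mv² = (3/4)Mv².
The vertical drop is h = L sinθ = 4.86 × sin24.4° = 2.008 m.
Setting Mgh = (3/4)Mv² gives v = √(2gh/(1+k)) = √(2·9.8·2.008/1.5) ≈ 5.12 m/s.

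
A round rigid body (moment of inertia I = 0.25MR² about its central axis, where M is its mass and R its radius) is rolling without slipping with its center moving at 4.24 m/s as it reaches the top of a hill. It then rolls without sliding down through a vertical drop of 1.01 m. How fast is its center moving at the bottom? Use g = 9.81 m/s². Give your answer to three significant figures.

v ≈ 5.82 m/s

For this body I = 0.25MR², i.e. k = I/(MR²) = 0.25.
Pure rolling means v = ωR; then KE = ½Mv² + ½I(v/R)² = ½(1+k)Mv² = (5/8)Mv².
Conserving energy between top and bottom: (5/8)Mv² = (5/8)Mv₀² + Mgh, hence v² = v₀² + 2gh/(1+k).
v = √(4.24² + 2×9.81×1.01/1.25) = √33.83 ≈ 5.82 m/s.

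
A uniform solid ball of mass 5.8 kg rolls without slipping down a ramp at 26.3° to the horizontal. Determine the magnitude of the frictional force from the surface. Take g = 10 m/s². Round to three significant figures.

Here I = (2/5)MR², so the shape factor k = I/(MR²) = 0.4.
Translational: Mg sinθ − f = Ma. Rotational about the CM: fR = Iα = kMRa, so f = kMa.
Combining, a = g sinθ/(1+k) and f = kMa = kMg sinθ/(1+k).
f = 0.4 × 5.8 × 10 × sin26.3° / 1.4 ≈ 7.34 N.

f ≈ 7.34 N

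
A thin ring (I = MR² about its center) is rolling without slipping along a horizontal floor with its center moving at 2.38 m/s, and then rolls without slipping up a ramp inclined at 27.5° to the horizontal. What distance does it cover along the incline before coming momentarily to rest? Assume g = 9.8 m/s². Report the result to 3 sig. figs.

The moment of inertia is MR², giving k ≡ I/(MR²) = 1.
Pure rolling means v = ωR; then KE = ½Mv² + ½I(v/R)² = ½(1+k)Mv² = Mv².
Setting this equal to Mgh gives the vertical rise h = (1+k)v₀²/(2g) = 2×2.38²/(2×9.8) = 0.578 m.
Along the incline, d = h/sinθ = 0.578/sin27.5° ≈ 1.25 m.

d ≈ 1.25 m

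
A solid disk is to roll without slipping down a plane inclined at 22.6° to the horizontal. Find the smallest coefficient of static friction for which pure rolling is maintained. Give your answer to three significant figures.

Here I = (1/2)MR², so the shape factor k = I/(MR²) = 0.5.
Newton's second law down the slope: Mg sinθ − f = Ma. The torque equation fR = Iα (with α = a/R) gives f = kMa.
These give a = g sinθ/(1+k) and the required friction f = kMg sinθ/(1+k).
The normal force is N = Mg cosθ, so μ_min = f/N = k tanθ/(1+k).
μ_min = 0.5 × tan22.6° / 1.5 ≈ 0.139.

μ_min ≈ 0.139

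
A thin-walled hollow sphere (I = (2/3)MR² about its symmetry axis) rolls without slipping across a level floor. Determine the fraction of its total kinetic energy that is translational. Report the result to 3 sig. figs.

fraction ≈ 0.600

Here I = (2/3)MR², so the shape factor k = I/(MR²) = 2/3.
With ω = v/R, KE_trans = ½Mv² and KE_rot = ½Iω² = ½kMv², so KE_total = ½(1+k)Mv².
The translational fraction is therefore 1/(1+k) = 1/1.667 ≈ 0.600.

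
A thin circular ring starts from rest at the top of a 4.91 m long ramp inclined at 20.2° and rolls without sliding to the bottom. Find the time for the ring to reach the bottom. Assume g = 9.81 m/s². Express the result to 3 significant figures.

t ≈ 2.41 s

The moment of inertia is MR², giving k ≡ I/(MR²) = 1.
Newton's second law down the slope: Mg sinθ − f = Ma. The torque equation fR = Iα (with α = a/R) gives f = kMa.
Hence a = g sinθ/(1+k) = 9.81×sin20.2°/2 = 1.694 m/s².
Starting from rest, L = ½at², so t = √(2L/a) = √(2×4.91/1.694) ≈ 2.41 s.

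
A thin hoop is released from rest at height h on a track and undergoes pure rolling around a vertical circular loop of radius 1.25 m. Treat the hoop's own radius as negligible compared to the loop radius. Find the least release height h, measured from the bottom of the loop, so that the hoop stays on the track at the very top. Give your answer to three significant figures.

Here I = MR², so the shape factor k = I/(MR²) = 1.
At the top of the loop, the minimum-contact condition is Mg = Mv_top²/r, so v_top² = gr.
With ω = v/R, the kinetic energy at speed v is ½(1+k)Mv² = Mv².
Energy conservation from release (height h) to the top (height 2r): Mgh = Mg(2r) + M·gr.
Thus h_min = 2r + (1+k)r/2 = r(2 + 2/2) = 1.25 × 3 ≈ 3.75 m.

h_min ≈ 3.75 m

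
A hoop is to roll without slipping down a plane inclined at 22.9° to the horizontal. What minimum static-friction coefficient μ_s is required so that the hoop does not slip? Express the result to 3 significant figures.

The moment of inertia is MR², giving k ≡ I/(MR²) = 1.
Along the incline Mg sinθ − f = Ma, and torque about the center fR = Iα = kMR²(a/R) gives f = kMa.
These give a = g sinθ/(1+k) and the required friction f = kMg sinθ/(1+k).
The normal force is N = Mg cosθ, so μ_min = f/N = k tanθ/(1+k).
μ_min = 1 × tan22.9° / 2 ≈ 0.211.

μ_min ≈ 0.211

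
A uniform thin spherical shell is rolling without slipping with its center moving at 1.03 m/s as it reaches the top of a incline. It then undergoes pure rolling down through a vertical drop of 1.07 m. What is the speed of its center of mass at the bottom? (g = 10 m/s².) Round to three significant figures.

v ≈ 3.73 m/s

Here I = (2/3)MR², so the shape factor k = I/(MR²) = 2/3.
Pure rolling means v = ωR; then KE = ½Mv² + ½I(v/R)² = ½(1+k)Mv² = (5/6)Mv².
Conserving energy between top and bottom: (5/6)Mv² = (5/6)Mv₀² + Mgh, hence v² = v₀² + 2gh/(1+k).
v = √(1.03² + 2×10×1.07/1.667) = √13.9 ≈ 3.73 m/s.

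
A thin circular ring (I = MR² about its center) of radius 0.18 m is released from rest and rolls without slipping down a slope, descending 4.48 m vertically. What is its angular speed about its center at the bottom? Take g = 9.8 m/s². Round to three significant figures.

The moment of inertia is MR², giving k ≡ I/(MR²) = 1.
Pure rolling means v = ωR; then KE = ½Mv² + ½I(v/R)² = ½(1+k)Mv² = Mv².
Energy conservation Mgh = ½(1+k)Mv² gives v = √(2gh/(1+k)) = √(2 × 9.8 × 4.48 / 2) = 6.626 m/s.
Then ω = v/R = 6.626 / 0.18 ≈ 36.8 rad/s.

ω ≈ 36.8 rad/s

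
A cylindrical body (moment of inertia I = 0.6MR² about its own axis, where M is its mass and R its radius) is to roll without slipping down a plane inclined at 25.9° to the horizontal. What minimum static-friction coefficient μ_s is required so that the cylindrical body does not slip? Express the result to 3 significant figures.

With I = 0.6MR², the ratio k = I/(MR²) is 0.6.
Translational: Mg sinθ − f = Ma. Rotational about the CM: fR = Iα = kMRa, so f = kMa.
These give a = g sinθ/(1+k) and the required friction f = kMg sinθ/(1+k).
With N = Mg cosθ, the no-slip condition f ≤ μN gives μ_min = f/N = k tanθ/(1+k).
μ_min = 0.6 × tan25.9° / 1.6 ≈ 0.182.

μ_min ≈ 0.182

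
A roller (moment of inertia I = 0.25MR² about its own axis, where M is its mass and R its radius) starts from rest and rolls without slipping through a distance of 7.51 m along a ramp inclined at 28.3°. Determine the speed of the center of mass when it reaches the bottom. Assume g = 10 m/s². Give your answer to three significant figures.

v ≈ 7.55 m/s

Here I = 0.25MR², so the shape factor k = I/(MR²) = 0.25.
Rolling without slipping gives ω = v/R, so the total kinetic energy is ½Mv² + ½Iω² = ½(1+k)Mv² = (5/8)Mv².
The vertical drop is h = L sinθ = 7.51 × sin28.3° = 3.56 m.
Setting Mgh = (5/8)Mv² gives v = √(2gh/(1+k)) = √(2·10·3.56/1.25) ≈ 7.55 m/s.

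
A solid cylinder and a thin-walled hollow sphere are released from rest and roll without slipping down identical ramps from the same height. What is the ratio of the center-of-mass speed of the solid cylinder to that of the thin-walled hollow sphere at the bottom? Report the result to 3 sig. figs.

v_ratio ≈ 1.05

Each satisfies Mgh = ½(1+k)Mv² with k = I/(MR²), so v ∝ 1/√(1+k).
For the solid cylinder k = 0.5; for the thin-walled hollow sphere k = 2/3.
v₁/v₂ = √((1+k₂)/(1+k₁)) = √(1.667/1.5) ≈ 1.05.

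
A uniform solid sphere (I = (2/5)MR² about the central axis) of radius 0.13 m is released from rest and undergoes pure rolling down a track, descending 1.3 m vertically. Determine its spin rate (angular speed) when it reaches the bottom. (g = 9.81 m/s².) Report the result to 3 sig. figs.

ω ≈ 32.8 rad/s

With I = (2/5)MR², the ratio k = I/(MR²) is 0.4.
Since it rolls without slipping, ω = v/R and KE = ½Mv² + ½Iω² = ½(1+k)Mv² = (7/10)Mv².
Energy conservation Mgh = ½(1+k)Mv² gives v = √(2gh/(1+k)) = √(2 × 9.81 × 1.3 / 1.4) = 4.268 m/s.
The angular speed follows from ω = v/R = 4.268/0.13 ≈ 32.8 rad/s.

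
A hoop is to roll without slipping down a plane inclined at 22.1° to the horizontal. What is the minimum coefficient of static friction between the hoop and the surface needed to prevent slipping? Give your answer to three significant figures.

For this body I = MR², i.e. k = I/(MR²) = 1.
Newton's second law down the slope: Mg sinθ − f = Ma. The torque equation fR = Iα (with α = a/R) gives f = kMa.
These give a = g sinθ/(1+k) and the required friction f = kMg sinθ/(1+k).
The normal force is N = Mg cosθ, so μ_min = f/N = k tanθ/(1+k).
μ_min = 1 × tan22.1° / 2 ≈ 0.203.

μ_min ≈ 0.203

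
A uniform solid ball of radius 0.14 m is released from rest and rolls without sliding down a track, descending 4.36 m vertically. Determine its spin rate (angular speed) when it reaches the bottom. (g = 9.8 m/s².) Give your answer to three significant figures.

Here I = (2/5)MR², so the shape factor k = I/(MR²) = 0.4.
Since it rolls without slipping, ω = v/R and KE = ½Mv² + ½Iω² = ½(1+k)Mv² = (7/10)Mv².
Energy conservation Mgh = ½(1+k)Mv² gives v = √(2gh/(1+k)) = √(2 × 9.8 × 4.36 / 1.4) = 7.813 m/s.
The angular speed follows from ω = v/R = 7.813/0.14 ≈ 55.8 rad/s.

ω ≈ 55.8 rad/s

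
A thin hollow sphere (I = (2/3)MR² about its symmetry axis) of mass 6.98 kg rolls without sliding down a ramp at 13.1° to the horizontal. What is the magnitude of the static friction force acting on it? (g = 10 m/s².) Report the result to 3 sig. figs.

f ≈ 6.33 N

The moment of inertia is (2/3)MR², giving k ≡ I/(MR²) = 2/3.
Newton's second law down the slope: Mg sinθ − f = Ma. The torque equation fR = Iα (with α = a/R) gives f = kMa.
Combining, a = g sinθ/(1+k) and f = kMa = kMg sinθ/(1+k).
f = (2/3) × 6.98 × 10 × sin13.1° / 1.667 ≈ 6.33 N.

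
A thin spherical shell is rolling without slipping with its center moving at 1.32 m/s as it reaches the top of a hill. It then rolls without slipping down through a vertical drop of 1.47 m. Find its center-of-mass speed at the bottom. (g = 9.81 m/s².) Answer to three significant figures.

For this body I = (2/3)MR², i.e. k = I/(MR²) = 2/3.
The rolling condition ω = v/R makes the rotational term ½I(v/R)² = ½kMv², so KE_total = ½(1+k)Mv² = (5/6)Mv².
Conserving energy between top and bottom: (5/6)Mv² = (5/6)Mv₀² + Mgh, hence v² = v₀² + 2gh/(1+k).
v = √(1.32² + 2×9.81×1.47/1.667) = √19.05 ≈ 4.36 m/s.

v ≈ 4.36 m/s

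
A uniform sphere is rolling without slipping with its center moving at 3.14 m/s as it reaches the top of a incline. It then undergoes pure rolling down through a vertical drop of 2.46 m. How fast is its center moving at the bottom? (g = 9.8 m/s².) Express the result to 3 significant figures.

v ≈ 6.66 m/s

With I = (2/5)MR², the ratio k = I/(MR²) is 0.4.
Pure rolling means v = ωR; then KE = ½Mv² + ½I(v/R)² = ½(1+k)Mv² = (7/10)Mv².
Conserving energy between top and bottom: (7/10)Mv² = (7/10)Mv₀² + Mgh, hence v² = v₀² + 2gh/(1+k).
v = √(3.14² + 2×9.8×2.46/1.4) = √44.3 ≈ 6.66 m/s.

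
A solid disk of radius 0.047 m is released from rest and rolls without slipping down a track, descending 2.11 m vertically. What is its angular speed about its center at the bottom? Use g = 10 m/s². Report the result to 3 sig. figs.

With I = (1/2)MR², the ratio k = I/(MR²) is 0.5.
Rolling without slipping gives ω = v/R, so the total kinetic energy is ½Mv² + ½Iω² = ½(1+k)Mv² = (3/4)Mv².
Energy conservation Mgh = ½(1+k)Mv² gives v = √(2gh/(1+k)) = √(2 × 10 × 2.11 / 1.5) = 5.304 m/s.
Then ω = v/R = 5.304 / 0.047 ≈ 113 rad/s.

ω ≈ 113 rad/s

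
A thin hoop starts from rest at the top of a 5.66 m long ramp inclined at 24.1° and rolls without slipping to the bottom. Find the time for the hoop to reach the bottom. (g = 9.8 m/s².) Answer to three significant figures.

t ≈ 2.38 s

Here I = MR², so the shape factor k = I/(MR²) = 1.
Translational: Mg sinθ − f = Ma. Rotational about the CM: fR = Iα = kMRa, so f = kMa.
Hence a = g sinθ/(1+k) = 9.8×sin24.1°/2 = 2.001 m/s².
With constant a from rest, t = √(2L/a) = √(2·5.66/2.001) ≈ 2.38 s.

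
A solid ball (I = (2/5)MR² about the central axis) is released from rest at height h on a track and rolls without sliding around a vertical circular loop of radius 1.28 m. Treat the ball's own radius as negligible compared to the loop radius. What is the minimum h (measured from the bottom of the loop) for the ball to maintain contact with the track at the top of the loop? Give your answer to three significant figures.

Here I = (2/5)MR², so the shape factor k = I/(MR²) = 0.4.
At the top, contact is just lost when gravity alone supplies the centripetal force: Mg = Mv_top²/r, i.e. v_top² = gr.
With ω = v/R, the kinetic energy at speed v is ½(1+k)Mv² = (7/10)Mv².
Energy conservation from release (height h) to the top (height 2r): Mgh = Mg(2r) + (7/10)M·gr.
Thus h_min = 2r + (1+k)r/2 = r(2 + 1.4/2) = 1.28 × 2.7 ≈ 3.46 m.

h_min ≈ 3.46 m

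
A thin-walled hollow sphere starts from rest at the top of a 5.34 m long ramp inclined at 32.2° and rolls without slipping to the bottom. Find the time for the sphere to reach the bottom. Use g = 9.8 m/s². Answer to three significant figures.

The moment of inertia is (2/3)MR², giving k ≡ I/(MR²) = 2/3.
Newton's second law down the slope: Mg sinθ − f = Ma. The torque equation fR = Iα (with α = a/R) gives f = kMa.
Hence a = g sinθ/(1+k) = 9.8×sin32.2°/1.667 = 3.133 m/s².
Starting from rest, L = ½at², so t = √(2L/a) = √(2×5.34/3.133) ≈ 1.85 s.

t ≈ 1.85 s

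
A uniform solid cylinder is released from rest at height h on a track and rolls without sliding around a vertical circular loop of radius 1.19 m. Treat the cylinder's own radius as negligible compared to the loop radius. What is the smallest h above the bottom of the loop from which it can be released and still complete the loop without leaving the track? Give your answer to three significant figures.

h_min ≈ 3.27 m

The moment of inertia is (1/2)MR², giving k ≡ I/(MR²) = 0.5.
At the top, contact is just lost when gravity alone supplies the centripetal force: Mg = Mv_top²/r, i.e. v_top² = gr.
With ω = v/R, the kinetic energy at speed v is ½(1+k)Mv² = (3/4)Mv².
Energy conservation from release (height h) to the top (height 2r): Mgh = Mg(2r) + (3/4)M·gr.
Thus h_min = 2r + (1+k)r/2 = r(2 + 1.5/2) = 1.19 × 2.75 ≈ 3.27 m.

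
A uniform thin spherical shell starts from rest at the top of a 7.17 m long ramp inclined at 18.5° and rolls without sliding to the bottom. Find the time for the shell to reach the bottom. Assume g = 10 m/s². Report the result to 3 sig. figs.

t ≈ 2.74 s

The moment of inertia is (2/3)MR², giving k ≡ I/(MR²) = 2/3.
Translational: Mg sinθ − f = Ma. Rotational about the CM: fR = Iα = kMRa, so f = kMa.
Hence a = g sinθ/(1+k) = 10×sin18.5°/1.667 = 1.904 m/s².
With constant a from rest, t = √(2L/a) = √(2·7.17/1.904) ≈ 2.74 s.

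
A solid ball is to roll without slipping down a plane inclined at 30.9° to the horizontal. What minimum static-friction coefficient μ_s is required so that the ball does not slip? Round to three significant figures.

Here I = (2/5)MR², so the shape factor k = I/(MR²) = 0.4.
Translational: Mg sinθ − f = Ma. Rotational about the CM: fR = Iα = kMRa, so f = kMa.
These give a = g sinθ/(1+k) and the required friction f = kMg sinθ/(1+k).
The normal force is N = Mg cosθ, so μ_min = f/N = k tanθ/(1+k).
μ_min = 0.4 × tan30.9° / 1.4 ≈ 0.171.

μ_min ≈ 0.171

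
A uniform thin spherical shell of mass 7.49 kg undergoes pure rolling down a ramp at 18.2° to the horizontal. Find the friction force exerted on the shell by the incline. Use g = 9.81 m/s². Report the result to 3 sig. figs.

Here I = (2/3)MR², so the shape factor k = I/(MR²) = 2/3.
Along the incline Mg sinθ − f = Ma, and torque about the center fR = Iα = kMR²(a/R) gives f = kMa.
Combining, a = g sinθ/(1+k) and f = kMa = kMg sinθ/(1+k).
f = (2/3) × 7.49 × 9.81 × sin18.2° / 1.667 ≈ 9.18 N.

f ≈ 9.18 N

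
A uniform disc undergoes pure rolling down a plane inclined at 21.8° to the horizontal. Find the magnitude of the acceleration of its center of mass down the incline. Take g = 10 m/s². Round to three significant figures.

The moment of inertia is (1/2)MR², giving k ≡ I/(MR²) = 0.5.
Newton's second law down the slope: Mg sinθ − f = Ma. The torque equation fR = Iα (with α = a/R) gives f = kMa.
Eliminating f: Mg sinθ = (1+k)Ma, so a = g sinθ/(1+k) = 10 × sin21.8° / 1.5 ≈ 2.48 m/s².

a ≈ 2.48 m/s²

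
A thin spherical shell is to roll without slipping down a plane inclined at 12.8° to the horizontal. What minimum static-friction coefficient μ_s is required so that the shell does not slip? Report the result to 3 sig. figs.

μ_min ≈ 0.0909

The moment of inertia is (2/3)MR², giving k ≡ I/(MR²) = 2/3.
Translational: Mg sinθ − f = Ma. Rotational about the CM: fR = Iα = kMRa, so f = kMa.
These give a = g sinθ/(1+k) and the required friction f = kMg sinθ/(1+k).
The normal force is N = Mg cosθ, so μ_min = f/N = k tanθ/(1+k).
μ_min = (2/3) × tan12.8° / 1.667 ≈ 0.0909.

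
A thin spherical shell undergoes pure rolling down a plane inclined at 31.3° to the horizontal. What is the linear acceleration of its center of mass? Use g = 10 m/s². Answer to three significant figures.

a ≈ 3.12 m/s²

For this body I = (2/3)MR², i.e. k = I/(MR²) = 2/3.
Newton's second law down the slope: Mg sinθ − f = Ma. The torque equation fR = Iα (with α = a/R) gives f = kMa.
Eliminating f: Mg sinθ = (1+k)Ma, so a = g sinθ/(1+k) = 10 × sin31.3° / 1.667 ≈ 3.12 m/s².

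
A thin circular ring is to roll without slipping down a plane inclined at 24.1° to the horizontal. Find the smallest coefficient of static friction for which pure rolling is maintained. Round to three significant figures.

μ_min ≈ 0.224

For this body I = MR², i.e. k = I/(MR²) = 1.
Newton's second law down the slope: Mg sinθ − f = Ma. The torque equation fR = Iα (with α = a/R) gives f = kMa.
These give a = g sinθ/(1+k) and the required friction f = kMg sinθ/(1+k).
With N = Mg cosθ, the no-slip condition f ≤ μN gives μ_min = f/N = k tanθ/(1+k).
μ_min = 1 × tan24.1° / 2 ≈ 0.224.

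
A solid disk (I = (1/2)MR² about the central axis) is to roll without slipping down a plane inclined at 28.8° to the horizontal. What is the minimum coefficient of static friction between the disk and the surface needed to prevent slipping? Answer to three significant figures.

μ_min ≈ 0.183

The moment of inertia is (1/2)MR², giving k ≡ I/(MR²) = 0.5.
Translational: Mg sinθ − f = Ma. Rotational about the CM: fR = Iα = kMRa, so f = kMa.
These give a = g sinθ/(1+k) and the required friction f = kMg sinθ/(1+k).
The normal force is N = Mg cosθ, so μ_min = f/N = k tanθ/(1+k).
μ_min = 0.5 × tan28.8° / 1.5 ≈ 0.183.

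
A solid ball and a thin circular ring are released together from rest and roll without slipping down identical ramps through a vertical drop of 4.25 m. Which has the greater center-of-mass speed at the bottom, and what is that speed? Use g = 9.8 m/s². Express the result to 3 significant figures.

the solid ball, at v ≈ 7.71 m/s

For rolling without slipping, Mgh = ½(1+k)Mv² where k = I/(MR²), so v = √(2gh/(1+k)).
Solid ball: k = 0.4, giving v = √(2×9.8×4.25/1.4) = 7.714 m/s.
Thin circular ring: k = 1, giving v = √(2×9.8×4.25/2) = 6.454 m/s.
The smaller k wins: the solid ball, at ≈ 7.71 m/s.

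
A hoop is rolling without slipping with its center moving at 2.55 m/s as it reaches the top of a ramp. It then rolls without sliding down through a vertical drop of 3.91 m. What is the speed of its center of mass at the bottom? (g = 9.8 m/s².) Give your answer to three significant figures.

For this body I = MR², i.e. k = I/(MR²) = 1.
Pure rolling means v = ωR; then KE = ½Mv² + ½I(v/R)² = ½(1+k)Mv² = Mv².
Conserving energy between top and bottom: Mv² = Mv₀² + Mgh, hence v² = v₀² + 2gh/(1+k).
v = √(2.55² + 2×9.8×3.91/2) = √44.82 ≈ 6.69 m/s.

v ≈ 6.69 m/s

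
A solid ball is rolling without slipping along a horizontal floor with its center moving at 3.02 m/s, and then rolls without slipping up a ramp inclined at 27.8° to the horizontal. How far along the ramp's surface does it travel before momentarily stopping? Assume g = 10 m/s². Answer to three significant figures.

d ≈ 1.37 m

With I = (2/5)MR², the ratio k = I/(MR²) is 0.4.
Pure rolling means v = ωR; then KE = ½Mv² + ½I(v/R)² = ½(1+k)Mv² = (7/10)Mv².
Setting this equal to Mgh gives the vertical rise h = (1+k)v₀²/(2g) = 1.4×3.02²/(2×10) = 0.6384 m.
The distance along the slope is d = h/sinθ = 0.6384/sin27.8° ≈ 1.37 m.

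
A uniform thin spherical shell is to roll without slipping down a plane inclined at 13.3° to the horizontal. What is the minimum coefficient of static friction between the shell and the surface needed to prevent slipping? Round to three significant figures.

For this body I = (2/3)MR², i.e. k = I/(MR²) = 2/3.
Along the incline Mg sinθ − f = Ma, and torque about the center fR = Iα = kMR²(a/R) gives f = kMa.
These give a = g sinθ/(1+k) and the required friction f = kMg sinθ/(1+k).
The normal force is N = Mg cosθ, so μ_min = f/N = k tanθ/(1+k).
μ_min = (2/3) × tan13.3° / 1.667 ≈ 0.0946.

μ_min ≈ 0.0946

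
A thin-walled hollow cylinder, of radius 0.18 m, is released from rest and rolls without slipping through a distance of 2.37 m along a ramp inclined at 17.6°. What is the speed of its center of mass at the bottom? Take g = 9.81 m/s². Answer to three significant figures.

v ≈ 2.65 m/s

For this body I = MR², i.e. k = I/(MR²) = 1.
Pure rolling means v = ωR; then KE = ½Mv² + ½I(v/R)² = ½(1+k)Mv² = Mv².
The vertical drop is h = L sinθ = 2.37 × sin17.6° = 0.7166 m.
Energy conservation: Mgh = Mv², so v = √(2gh/(1+k)) = √(2 × 9.81 × 0.7166 / 2) ≈ 2.65 m/s.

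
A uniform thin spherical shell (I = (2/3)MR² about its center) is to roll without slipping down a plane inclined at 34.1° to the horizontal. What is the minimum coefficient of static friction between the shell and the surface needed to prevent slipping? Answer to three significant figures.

The moment of inertia is (2/3)MR², giving k ≡ I/(MR²) = 2/3.
Newton's second law down the slope: Mg sinθ − f = Ma. The torque equation fR = Iα (with α = a/R) gives f = kMa.
These give a = g sinθ/(1+k) and the required friction f = kMg sinθ/(1+k).
The normal force is N = Mg cosθ, so μ_min = f/N = k tanθ/(1+k).
μ_min = (2/3) × tan34.1° / 1.667 ≈ 0.271.

μ_min ≈ 0.271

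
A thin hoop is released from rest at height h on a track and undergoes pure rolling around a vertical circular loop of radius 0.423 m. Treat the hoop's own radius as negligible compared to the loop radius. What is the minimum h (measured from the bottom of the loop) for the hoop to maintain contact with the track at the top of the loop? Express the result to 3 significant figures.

h_min ≈ 1.27 m

The moment of inertia is MR², giving k ≡ I/(MR²) = 1.
At the top of the loop, the minimum-contact condition is Mg = Mv_top²/r, so v_top² = gr.
With ω = v/R, the kinetic energy at speed v is ½(1+k)Mv² = Mv².
Energy conservation from release (height h) to the top (height 2r): Mgh = Mg(2r) + M·gr.
Thus h_min = 2r + (1+k)r/2 = r(2 + 2/2) = 0.423 × 3 ≈ 1.27 m.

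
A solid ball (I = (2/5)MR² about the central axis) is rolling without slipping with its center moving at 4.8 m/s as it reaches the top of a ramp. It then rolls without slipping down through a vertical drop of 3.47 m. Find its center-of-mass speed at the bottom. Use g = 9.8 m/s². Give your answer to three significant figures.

v ≈ 8.46 m/s

With I = (2/5)MR², the ratio k = I/(MR²) is 0.4.
Pure rolling means v = ωR; then KE = ½Mv² + ½I(v/R)² = ½(1+k)Mv² = (7/10)Mv².
Energy conservation: (7/10)Mv₀² + Mgh = (7/10)Mv², so v² = v₀² + 2gh/(1+k).
v = √(4.8² + 2×9.8×3.47/1.4) = √71.62 ≈ 8.46 m/s.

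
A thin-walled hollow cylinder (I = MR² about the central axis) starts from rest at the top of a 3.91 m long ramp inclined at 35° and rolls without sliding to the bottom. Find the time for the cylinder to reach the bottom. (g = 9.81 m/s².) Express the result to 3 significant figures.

t ≈ 1.67 s

The moment of inertia is MR², giving k ≡ I/(MR²) = 1.
Along the incline Mg sinθ − f = Ma, and torque about the center fR = Iα = kMR²(a/R) gives f = kMa.
Hence a = g sinθ/(1+k) = 9.81×sin35°/2 = 2.813 m/s².
With constant a from rest, t = √(2L/a) = √(2·3.91/2.813) ≈ 1.67 s.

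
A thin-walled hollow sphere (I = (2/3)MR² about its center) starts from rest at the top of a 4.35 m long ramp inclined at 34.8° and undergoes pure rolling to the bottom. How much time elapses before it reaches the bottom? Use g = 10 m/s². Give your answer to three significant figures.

The moment of inertia is (2/3)MR², giving k ≡ I/(MR²) = 2/3.
Along the incline Mg sinθ − f = Ma, and torque about the center fR = Iα = kMR²(a/R) gives f = kMa.
Hence a = g sinθ/(1+k) = 10×sin34.8°/1.667 = 3.424 m/s².
Starting from rest, L = ½at², so t = √(2L/a) = √(2×4.35/3.424) ≈ 1.59 s.

t ≈ 1.59 s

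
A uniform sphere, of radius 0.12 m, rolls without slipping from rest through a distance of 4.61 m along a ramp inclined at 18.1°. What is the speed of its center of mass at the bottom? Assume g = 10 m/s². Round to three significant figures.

For this body I = (2/5)MR², i.e. k = I/(MR²) = 0.4.
The rolling condition ω = v/R makes the rotational term ½I(v/R)² = ½kMv², so KE_total = ½(1+k)Mv² = (7/10)Mv².
The vertical drop is h = L sinθ = 4.61 × sin18.1° = 1.432 m.
Energy conservation: Mgh = (7/10)Mv², so v = √(2gh/(1+k)) = √(2 × 10 × 1.432 / 1.4) ≈ 4.52 m/s.

v ≈ 4.52 m/s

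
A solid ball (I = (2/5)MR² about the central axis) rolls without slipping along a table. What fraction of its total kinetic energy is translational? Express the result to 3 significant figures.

fraction ≈ 0.714

The moment of inertia is (2/5)MR², giving k ≡ I/(MR²) = 0.4.
With ω = v/R, KE_trans = ½Mv² and KE_rot = ½Iω² = ½kMv², so KE_total = ½(1+k)Mv².
The translational fraction is therefore 1/(1+k) = 1/1.4 ≈ 0.714.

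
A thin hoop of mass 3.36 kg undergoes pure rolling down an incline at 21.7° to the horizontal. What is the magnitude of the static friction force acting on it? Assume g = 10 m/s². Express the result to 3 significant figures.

f ≈ 6.21 N

With I = MR², the ratio k = I/(MR²) is 1.
Newton's second law down the slope: Mg sinθ − f = Ma. The torque equation fR = Iα (with α = a/R) gives f = kMa.
Combining, a = g sinθ/(1+k) and f = kMa = kMg sinθ/(1+k).
f = 1 × 3.36 × 10 × sin21.7° / 2 ≈ 6.21 N.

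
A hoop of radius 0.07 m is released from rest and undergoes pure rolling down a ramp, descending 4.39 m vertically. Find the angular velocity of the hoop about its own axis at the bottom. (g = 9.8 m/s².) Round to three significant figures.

ω ≈ 93.7 rad/s

With I = MR², the ratio k = I/(MR²) is 1.
Pure rolling means v = ωR; then KE = ½Mv² + ½I(v/R)² = ½(1+k)Mv² = Mv².
Energy conservation Mgh = ½(1+k)Mv² gives v = √(2gh/(1+k)) = √(2 × 9.8 × 4.39 / 2) = 6.559 m/s.
Then ω = v/R = 6.559 / 0.07 ≈ 93.7 rad/s.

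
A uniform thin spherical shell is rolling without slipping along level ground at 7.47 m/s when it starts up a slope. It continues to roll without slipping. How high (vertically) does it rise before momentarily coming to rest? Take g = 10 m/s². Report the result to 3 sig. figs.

The moment of inertia is (2/3)MR², giving k ≡ I/(MR²) = 2/3.
Pure rolling means v = ωR; then KE = ½Mv² + ½I(v/R)² = ½(1+k)Mv² = (5/6)Mv².
At the top the kinetic energy is zero, so (5/6)Mv₀² = Mgh.
Thus h = (1+k)v₀²/(2g) = 1.667 × 7.47² / (2 × 10) ≈ 4.65 m.

h ≈ 4.65 m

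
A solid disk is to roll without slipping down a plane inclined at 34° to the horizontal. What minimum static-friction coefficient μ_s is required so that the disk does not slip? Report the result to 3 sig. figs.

μ_min ≈ 0.225

For this body I = (1/2)MR², i.e. k = I/(MR²) = 0.5.
Along the incline Mg sinθ − f = Ma, and torque about the center fR = Iα = kMR²(a/R) gives f = kMa.
These give a = g sinθ/(1+k) and the required friction f = kMg sinθ/(1+k).
With N = Mg cosθ, the no-slip condition f ≤ μN gives μ_min = f/N = k tanθ/(1+k).
μ_min = 0.5 × tan34° / 1.5 ≈ 0.225.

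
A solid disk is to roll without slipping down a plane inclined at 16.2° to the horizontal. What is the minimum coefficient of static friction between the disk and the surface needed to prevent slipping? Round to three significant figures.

With I = (1/2)MR², the ratio k = I/(MR²) is 0.5.
Newton's second law down the slope: Mg sinθ − f = Ma. The torque equation fR = Iα (with α = a/R) gives f = kMa.
These give a = g sinθ/(1+k) and the required friction f = kMg sinθ/(1+k).
The normal force is N = Mg cosθ, so μ_min = f/N = k tanθ/(1+k).
μ_min = 0.5 × tan16.2° / 1.5 ≈ 0.0968.

μ_min ≈ 0.0968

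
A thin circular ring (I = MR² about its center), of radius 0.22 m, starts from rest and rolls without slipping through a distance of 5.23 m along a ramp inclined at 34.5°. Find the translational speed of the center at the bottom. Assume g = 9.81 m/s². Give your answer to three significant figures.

v ≈ 5.39 m/s

For this body I = MR², i.e. k = I/(MR²) = 1.
Pure rolling means v = ωR; then KE = ½Mv² + ½I(v/R)² = ½(1+k)Mv² = Mv².
The vertical drop is h = L sinθ = 5.23 × sin34.5° = 2.962 m.
Energy conservation: Mgh = Mv², so v = √(2gh/(1+k)) = √(2 × 9.81 × 2.962 / 2) ≈ 5.39 m/s.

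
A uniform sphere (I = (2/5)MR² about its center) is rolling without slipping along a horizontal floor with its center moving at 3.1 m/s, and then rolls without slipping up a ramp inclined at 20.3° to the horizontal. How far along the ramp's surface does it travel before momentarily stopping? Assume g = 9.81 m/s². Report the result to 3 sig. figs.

d ≈ 1.98 m

With I = (2/5)MR², the ratio k = I/(MR²) is 0.4.
Since it rolls without slipping, ω = v/R and KE = ½Mv² + ½Iω² = ½(1+k)Mv² = (7/10)Mv².
Setting this equal to Mgh gives the vertical rise h = (1+k)v₀²/(2g) = 1.4×3.1²/(2×9.81) = 0.6857 m.
The distance along the slope is d = h/sinθ = 0.6857/sin20.3° ≈ 1.98 m.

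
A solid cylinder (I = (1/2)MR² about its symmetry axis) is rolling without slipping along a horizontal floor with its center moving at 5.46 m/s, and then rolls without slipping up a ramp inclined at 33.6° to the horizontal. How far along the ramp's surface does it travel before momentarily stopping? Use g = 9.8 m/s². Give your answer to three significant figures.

The moment of inertia is (1/2)MR², giving k ≡ I/(MR²) = 0.5.
Rolling without slipping gives ω = v/R, so the total kinetic energy is ½Mv² + ½Iω² = ½(1+k)Mv² = (3/4)Mv².
Setting this equal to Mgh gives the vertical rise h = (1+k)v₀²/(2g) = 1.5×5.46²/(2×9.8) = 2.281 m.
Along the incline, d = h/sinθ = 2.281/sin33.6° ≈ 4.12 m.

d ≈ 4.12 m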